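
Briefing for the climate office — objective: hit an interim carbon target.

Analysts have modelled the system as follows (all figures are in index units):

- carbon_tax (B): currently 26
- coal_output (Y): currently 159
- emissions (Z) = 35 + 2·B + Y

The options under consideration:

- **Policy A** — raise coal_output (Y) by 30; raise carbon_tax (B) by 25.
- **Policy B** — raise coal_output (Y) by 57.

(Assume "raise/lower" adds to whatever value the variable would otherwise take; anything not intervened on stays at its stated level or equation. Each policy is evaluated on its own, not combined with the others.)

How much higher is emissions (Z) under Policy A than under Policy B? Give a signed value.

23

Policy A (Y + 30, B + 25):
  B = 26 + 25 = 51
  Y = 159 + 30 = 189
  Z = 35 + 2·51 + 189 = 326
Policy B (Y + 57):
  B = 26
  Y = 159 + 57 = 216
  Z = 35 + 2·26 + 216 = 303
Z: 326 − 303 = 23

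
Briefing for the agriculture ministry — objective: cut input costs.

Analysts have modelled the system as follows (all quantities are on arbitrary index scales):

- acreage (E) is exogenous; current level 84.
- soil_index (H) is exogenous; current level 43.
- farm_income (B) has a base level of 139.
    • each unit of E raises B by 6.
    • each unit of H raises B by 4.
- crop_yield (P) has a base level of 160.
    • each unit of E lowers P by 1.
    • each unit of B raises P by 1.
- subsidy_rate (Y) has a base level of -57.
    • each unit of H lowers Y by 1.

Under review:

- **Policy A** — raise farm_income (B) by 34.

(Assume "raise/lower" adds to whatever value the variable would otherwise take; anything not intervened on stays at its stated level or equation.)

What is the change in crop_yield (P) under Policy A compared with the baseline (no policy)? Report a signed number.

Baseline:
  E = 84
  H = 43
  B = 139 + 6·84 + 4·43 = 815
  P = 160 − 84 + 815 = 891
Policy A (B + 34):
  E = 84
  H = 43
  B = 139 + 6·84 + 4·43 (+34 from intervention) = 849
  P = 160 − 84 + 849 = 925
Change in P: 925 − 891 = 34

34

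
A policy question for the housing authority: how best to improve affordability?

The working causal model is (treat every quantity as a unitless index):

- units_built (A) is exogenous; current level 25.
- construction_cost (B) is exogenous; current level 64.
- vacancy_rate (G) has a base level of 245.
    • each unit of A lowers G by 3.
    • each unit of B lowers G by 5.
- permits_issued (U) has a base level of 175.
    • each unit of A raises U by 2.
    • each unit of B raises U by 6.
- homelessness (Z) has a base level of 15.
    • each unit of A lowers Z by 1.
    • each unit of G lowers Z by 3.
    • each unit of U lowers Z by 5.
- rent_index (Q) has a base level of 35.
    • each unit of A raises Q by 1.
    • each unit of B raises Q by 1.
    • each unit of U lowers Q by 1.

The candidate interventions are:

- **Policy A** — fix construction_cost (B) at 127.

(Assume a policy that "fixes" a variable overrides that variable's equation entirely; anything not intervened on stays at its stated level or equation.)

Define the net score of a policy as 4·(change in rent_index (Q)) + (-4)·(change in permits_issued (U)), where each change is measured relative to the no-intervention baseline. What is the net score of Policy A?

Baseline:
  A = 25
  B = 64
  U = 175 + 2·25 + 6·64 = 609
  Q = 35 + 25 + 64 − 609 = -485
Policy A (B := 127):
  A = 25
  B = 127
  U = 175 + 2·25 + 6·127 = 987
  Q = 35 + 25 + 127 − 987 = -800
ΔQ = -800 − (-485) = -315; ΔU = 987 − 609 = 378
Score = 4·(-315) + (-4)·378 = -2772

-2772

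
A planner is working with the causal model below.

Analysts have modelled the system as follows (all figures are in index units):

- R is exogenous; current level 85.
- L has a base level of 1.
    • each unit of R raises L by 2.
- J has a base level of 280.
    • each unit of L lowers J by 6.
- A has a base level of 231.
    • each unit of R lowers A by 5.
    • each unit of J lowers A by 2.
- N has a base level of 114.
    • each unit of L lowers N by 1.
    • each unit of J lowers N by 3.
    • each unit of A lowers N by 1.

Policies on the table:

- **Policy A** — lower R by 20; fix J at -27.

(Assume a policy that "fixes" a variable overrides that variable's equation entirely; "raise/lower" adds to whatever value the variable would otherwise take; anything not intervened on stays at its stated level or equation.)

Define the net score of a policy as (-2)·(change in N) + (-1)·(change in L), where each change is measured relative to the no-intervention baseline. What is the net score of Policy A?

1598

Baseline:
  R = 85
  L = 1 + 2·85 = 171
  J = 280 − 6·171 = -746
  A = 231 − 5·85 − 2·(-746) = 1298
  N = 114 − 171 − 3·(-746) − 1298 = 883
Policy A (R − 20, J := -27):
  R = 85 − 20 = 65
  L = 1 + 2·65 = 131
  J = -27
  A = 231 − 5·65 − 2·(-27) = -40
  N = 114 − 131 − 3·(-27) − (-40) = 104
ΔN = 104 − 883 = -779; ΔL = 131 − 171 = -40
Score = (-2)·(-779) + (-1)·(-40) = 1598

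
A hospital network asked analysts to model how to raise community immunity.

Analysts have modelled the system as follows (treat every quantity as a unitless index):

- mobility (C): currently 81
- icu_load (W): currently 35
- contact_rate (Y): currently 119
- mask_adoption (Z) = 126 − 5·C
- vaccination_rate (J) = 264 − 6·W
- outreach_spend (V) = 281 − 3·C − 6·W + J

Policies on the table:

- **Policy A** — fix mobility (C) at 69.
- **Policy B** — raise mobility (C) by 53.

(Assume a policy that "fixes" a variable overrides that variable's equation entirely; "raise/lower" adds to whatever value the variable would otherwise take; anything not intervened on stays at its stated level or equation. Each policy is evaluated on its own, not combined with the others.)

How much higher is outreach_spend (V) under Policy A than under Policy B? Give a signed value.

195

Policy A (C := 69):
  C = 69
  W = 35
  J = 264 − 6·35 = 54
  V = 281 − 3·69 − 6·35 + 54 = -82
Policy B (C + 53):
  C = 81 + 53 = 134
  W = 35
  J = 264 − 6·35 = 54
  V = 281 − 3·134 − 6·35 + 54 = -277
V: -82 − (-277) = 195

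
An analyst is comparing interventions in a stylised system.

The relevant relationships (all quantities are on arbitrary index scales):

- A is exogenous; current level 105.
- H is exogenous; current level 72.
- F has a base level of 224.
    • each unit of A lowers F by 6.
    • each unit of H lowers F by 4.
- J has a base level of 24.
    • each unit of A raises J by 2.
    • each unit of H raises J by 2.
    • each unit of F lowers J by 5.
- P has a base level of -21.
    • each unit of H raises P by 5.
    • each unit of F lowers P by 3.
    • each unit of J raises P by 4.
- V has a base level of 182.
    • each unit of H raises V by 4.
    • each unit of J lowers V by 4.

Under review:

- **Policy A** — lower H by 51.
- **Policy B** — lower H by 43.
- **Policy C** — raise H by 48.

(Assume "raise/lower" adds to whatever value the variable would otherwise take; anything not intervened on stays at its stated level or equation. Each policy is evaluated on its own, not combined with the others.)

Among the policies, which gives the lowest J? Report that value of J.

2726

Policy A (H − 51):
  A = 105
  H = 72 − 51 = 21
  F = 224 − 6·105 − 4·21 = -490
  J = 24 + 2·105 + 2·21 − 5·(-490) = 2726
Policy B (H − 43):
  A = 105
  H = 72 − 43 = 29
  F = 224 − 6·105 − 4·29 = -522
  J = 24 + 2·105 + 2·29 − 5·(-522) = 2902
Policy C (H + 48):
  A = 105
  H = 72 + 48 = 120
  F = 224 − 6·105 − 4·120 = -886
  J = 24 + 2·105 + 2·120 − 5·(-886) = 4904
Comparing — Policy A: J=2726, Policy B: J=2902, Policy C: J=4904. Lowest is 2726 (Policy A).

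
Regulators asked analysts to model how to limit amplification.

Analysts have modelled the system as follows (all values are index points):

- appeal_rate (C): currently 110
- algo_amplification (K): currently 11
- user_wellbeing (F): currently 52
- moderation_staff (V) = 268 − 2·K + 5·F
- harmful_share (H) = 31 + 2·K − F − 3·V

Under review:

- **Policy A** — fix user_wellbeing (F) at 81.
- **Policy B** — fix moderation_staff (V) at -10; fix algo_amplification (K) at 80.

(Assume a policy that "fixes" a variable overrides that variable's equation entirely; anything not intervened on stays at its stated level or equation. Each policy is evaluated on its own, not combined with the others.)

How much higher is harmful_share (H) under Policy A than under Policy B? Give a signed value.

-2150

Policy A (F := 81):
  K = 11
  F = 81
  V = 268 − 2·11 + 5·81 = 651
  H = 31 + 2·11 − 81 − 3·651 = -1981
Policy B (V := -10, K := 80):
  K = 80
  F = 52
  V = -10
  H = 31 + 2·80 − 52 − 3·(-10) = 169
H: -1981 − 169 = -2150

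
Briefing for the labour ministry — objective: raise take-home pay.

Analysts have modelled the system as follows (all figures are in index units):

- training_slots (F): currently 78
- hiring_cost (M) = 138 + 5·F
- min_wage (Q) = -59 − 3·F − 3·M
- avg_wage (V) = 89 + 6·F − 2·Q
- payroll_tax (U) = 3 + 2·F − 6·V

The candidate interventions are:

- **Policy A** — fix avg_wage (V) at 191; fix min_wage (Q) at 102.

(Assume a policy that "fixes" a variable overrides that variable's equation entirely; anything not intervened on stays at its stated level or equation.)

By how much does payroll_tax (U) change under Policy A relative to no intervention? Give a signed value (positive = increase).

24720

Baseline:
  F = 78
  M = 138 + 5·78 = 528
  Q = -59 − 3·78 − 3·528 = -1877
  V = 89 + 6·78 − 2·(-1877) = 4311
  U = 3 + 2·78 − 6·4311 = -25707
Policy A (V := 191, Q := 102):
  F = 78
  M = 138 + 5·78 = 528
  Q = 102
  V = 191
  U = 3 + 2·78 − 6·191 = -987
Change in U: -987 − (-25707) = 24720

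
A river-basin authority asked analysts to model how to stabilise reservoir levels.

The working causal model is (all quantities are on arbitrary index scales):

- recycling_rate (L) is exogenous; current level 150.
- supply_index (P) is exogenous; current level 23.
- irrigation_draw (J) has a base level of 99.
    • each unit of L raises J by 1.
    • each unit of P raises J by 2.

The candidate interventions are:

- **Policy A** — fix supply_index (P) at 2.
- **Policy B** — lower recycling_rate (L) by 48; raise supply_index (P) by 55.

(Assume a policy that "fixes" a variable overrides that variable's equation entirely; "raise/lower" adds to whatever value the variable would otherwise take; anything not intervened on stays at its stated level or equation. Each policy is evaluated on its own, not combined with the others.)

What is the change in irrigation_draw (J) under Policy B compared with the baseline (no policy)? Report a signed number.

Baseline:
  L = 150
  P = 23
  J = 99 + 150 + 2·23 = 295
Policy B (L − 48, P + 55):
  L = 150 − 48 = 102
  P = 23 + 55 = 78
  J = 99 + 102 + 2·78 = 357
Change in J: 357 − 295 = 62

62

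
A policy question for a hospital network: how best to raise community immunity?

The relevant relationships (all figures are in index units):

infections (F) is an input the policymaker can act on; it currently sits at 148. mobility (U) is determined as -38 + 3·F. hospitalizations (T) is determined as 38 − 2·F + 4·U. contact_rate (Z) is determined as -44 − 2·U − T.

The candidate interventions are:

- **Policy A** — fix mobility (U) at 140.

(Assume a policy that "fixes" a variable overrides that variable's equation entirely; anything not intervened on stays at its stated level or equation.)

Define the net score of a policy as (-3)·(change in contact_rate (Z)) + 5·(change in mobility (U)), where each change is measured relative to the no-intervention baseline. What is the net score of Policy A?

Baseline:
  F = 148
  U = -38 + 3·148 = 406
  T = 38 − 2·148 + 4·406 = 1366
  Z = -44 − 2·406 − 1366 = -2222
Policy A (U := 140):
  F = 148
  U = 140
  T = 38 − 2·148 + 4·140 = 302
  Z = -44 − 2·140 − 302 = -626
ΔZ = -626 − (-2222) = 1596; ΔU = 140 − 406 = -266
Score = (-3)·1596 + 5·(-266) = -6118

-6118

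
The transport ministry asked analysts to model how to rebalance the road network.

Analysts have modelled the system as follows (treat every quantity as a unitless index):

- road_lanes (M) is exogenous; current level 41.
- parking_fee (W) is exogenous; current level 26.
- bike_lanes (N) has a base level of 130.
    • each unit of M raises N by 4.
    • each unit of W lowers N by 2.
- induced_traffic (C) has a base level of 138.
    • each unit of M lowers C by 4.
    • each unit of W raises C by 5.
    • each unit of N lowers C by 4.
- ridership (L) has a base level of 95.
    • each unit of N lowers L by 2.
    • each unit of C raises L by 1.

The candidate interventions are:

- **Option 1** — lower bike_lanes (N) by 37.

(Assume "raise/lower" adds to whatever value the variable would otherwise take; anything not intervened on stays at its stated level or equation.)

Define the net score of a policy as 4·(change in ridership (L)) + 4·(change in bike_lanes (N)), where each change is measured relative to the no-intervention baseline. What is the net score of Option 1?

740

Baseline:
  M = 41
  W = 26
  N = 130 + 4·41 − 2·26 = 242
  C = 138 − 4·41 + 5·26 − 4·242 = -864
  L = 95 − 2·242 + (-864) = -1253
Option 1 (N − 37):
  M = 41
  W = 26
  N = 130 + 4·41 − 2·26 (−37 from intervention) = 205
  C = 138 − 4·41 + 5·26 − 4·205 = -716
  L = 95 − 2·205 + (-716) = -1031
ΔL = -1031 − (-1253) = 222; ΔN = 205 − 242 = -37
Score = 4·222 + 4·(-37) = 740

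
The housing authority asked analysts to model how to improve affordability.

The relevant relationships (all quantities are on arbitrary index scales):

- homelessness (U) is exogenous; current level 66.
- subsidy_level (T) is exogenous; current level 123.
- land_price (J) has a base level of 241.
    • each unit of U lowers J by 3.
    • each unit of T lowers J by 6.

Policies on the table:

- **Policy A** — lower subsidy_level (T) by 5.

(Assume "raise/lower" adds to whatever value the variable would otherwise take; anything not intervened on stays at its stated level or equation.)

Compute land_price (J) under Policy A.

Policy A (T − 5):
  U = 66
  T = 123 − 5 = 118
  J = 241 − 3·66 − 6·118 = -665

-665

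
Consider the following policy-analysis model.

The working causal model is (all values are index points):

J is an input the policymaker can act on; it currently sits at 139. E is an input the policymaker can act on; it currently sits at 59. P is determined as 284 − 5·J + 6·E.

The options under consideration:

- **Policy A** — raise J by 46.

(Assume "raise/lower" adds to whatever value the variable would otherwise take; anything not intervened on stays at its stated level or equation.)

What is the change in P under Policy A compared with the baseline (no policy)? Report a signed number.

-230

Baseline:
  J = 139
  E = 59
  P = 284 − 5·139 + 6·59 = -57
Policy A (J + 46):
  J = 139 + 46 = 185
  E = 59
  P = 284 − 5·185 + 6·59 = -287
Change in P: -287 − (-57) = -230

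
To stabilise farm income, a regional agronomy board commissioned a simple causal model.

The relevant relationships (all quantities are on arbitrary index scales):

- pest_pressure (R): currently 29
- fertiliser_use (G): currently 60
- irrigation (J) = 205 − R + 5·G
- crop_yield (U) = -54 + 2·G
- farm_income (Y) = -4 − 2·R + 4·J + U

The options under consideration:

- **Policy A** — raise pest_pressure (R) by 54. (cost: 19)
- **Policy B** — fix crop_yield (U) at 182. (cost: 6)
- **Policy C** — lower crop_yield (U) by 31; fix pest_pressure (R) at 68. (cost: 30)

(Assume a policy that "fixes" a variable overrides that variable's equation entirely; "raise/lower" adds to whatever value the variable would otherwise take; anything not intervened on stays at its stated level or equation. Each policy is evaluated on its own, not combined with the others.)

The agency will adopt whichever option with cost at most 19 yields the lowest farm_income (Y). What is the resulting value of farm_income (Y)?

Policy A (R + 54):
  R = 29 + 54 = 83
  G = 60
  J = 205 − 83 + 5·60 = 422
  U = -54 + 2·60 = 66
  Y = -4 − 2·83 + 4·422 + 66 = 1584
Policy B (U := 182):
  R = 29
  G = 60
  J = 205 − 29 + 5·60 = 476
  U = 182
  Y = -4 − 2·29 + 4·476 + 182 = 2024
Comparing — Policy A: Y=1584, Policy B: Y=2024. Lowest is 1584 (Policy A).

1584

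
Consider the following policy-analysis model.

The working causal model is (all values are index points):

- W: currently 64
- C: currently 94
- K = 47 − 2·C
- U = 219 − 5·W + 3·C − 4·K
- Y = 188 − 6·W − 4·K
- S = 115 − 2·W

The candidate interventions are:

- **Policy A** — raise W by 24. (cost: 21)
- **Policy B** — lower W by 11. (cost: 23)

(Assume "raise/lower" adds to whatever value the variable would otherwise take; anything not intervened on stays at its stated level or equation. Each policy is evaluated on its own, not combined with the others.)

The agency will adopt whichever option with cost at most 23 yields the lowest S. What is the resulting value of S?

-61

Policy A (W + 24):
  W = 64 + 24 = 88
  S = 115 − 2·88 = -61
Policy B (W − 11):
  W = 64 − 11 = 53
  S = 115 − 2·53 = 9
Comparing — Policy A: S=-61, Policy B: S=9. Lowest is -61 (Policy A).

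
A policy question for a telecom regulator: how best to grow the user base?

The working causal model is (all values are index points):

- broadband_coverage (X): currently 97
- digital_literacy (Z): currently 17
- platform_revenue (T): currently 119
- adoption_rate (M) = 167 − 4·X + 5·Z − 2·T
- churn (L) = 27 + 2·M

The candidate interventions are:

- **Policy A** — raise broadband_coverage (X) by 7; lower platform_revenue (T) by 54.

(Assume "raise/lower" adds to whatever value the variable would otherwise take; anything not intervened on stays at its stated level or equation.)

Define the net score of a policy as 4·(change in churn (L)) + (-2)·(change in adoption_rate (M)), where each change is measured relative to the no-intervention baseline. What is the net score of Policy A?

480

Baseline:
  X = 97
  Z = 17
  T = 119
  M = 167 − 4·97 + 5·17 − 2·119 = -374
  L = 27 + 2·(-374) = -721
Policy A (X + 7, T − 54):
  X = 97 + 7 = 104
  Z = 17
  T = 119 − 54 = 65
  M = 167 − 4·104 + 5·17 − 2·65 = -294
  L = 27 + 2·(-294) = -561
ΔL = -561 − (-721) = 160; ΔM = -294 − (-374) = 80
Score = 4·160 + (-2)·80 = 480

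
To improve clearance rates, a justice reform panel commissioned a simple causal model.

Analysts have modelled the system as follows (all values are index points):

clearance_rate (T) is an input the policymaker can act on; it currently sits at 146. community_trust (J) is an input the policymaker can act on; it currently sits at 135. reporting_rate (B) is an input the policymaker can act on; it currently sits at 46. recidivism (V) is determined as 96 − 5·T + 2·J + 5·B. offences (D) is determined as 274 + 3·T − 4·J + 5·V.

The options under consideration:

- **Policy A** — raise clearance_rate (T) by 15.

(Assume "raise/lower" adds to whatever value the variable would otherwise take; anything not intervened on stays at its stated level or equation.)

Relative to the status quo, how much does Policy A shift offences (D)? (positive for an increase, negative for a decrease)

-330

Baseline:
  T = 146
  J = 135
  B = 46
  V = 96 − 5·146 + 2·135 + 5·46 = -134
  D = 274 + 3·146 − 4·135 + 5·(-134) = -498
Policy A (T + 15):
  T = 146 + 15 = 161
  J = 135
  B = 46
  V = 96 − 5·161 + 2·135 + 5·46 = -209
  D = 274 + 3·161 − 4·135 + 5·(-209) = -828
Change in D: -828 − (-498) = -330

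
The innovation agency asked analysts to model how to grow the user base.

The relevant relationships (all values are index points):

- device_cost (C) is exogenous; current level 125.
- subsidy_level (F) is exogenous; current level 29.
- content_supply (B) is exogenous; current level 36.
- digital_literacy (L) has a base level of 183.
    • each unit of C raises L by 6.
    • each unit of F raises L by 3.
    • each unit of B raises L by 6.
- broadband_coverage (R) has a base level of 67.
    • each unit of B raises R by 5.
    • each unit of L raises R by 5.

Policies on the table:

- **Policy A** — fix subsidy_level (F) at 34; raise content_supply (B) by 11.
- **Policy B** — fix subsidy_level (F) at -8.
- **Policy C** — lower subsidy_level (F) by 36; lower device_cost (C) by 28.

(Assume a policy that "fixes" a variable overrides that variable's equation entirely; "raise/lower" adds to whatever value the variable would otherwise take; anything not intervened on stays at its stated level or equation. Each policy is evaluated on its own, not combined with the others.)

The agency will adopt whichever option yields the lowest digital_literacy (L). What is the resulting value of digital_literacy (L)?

960

Policy A (F := 34, B + 11):
  C = 125
  F = 34
  B = 36 + 11 = 47
  L = 183 + 6·125 + 3·34 + 6·47 = 1317
Policy B (F := -8):
  C = 125
  F = -8
  B = 36
  L = 183 + 6·125 + 3·(-8) + 6·36 = 1125
Policy C (F − 36, C − 28):
  C = 125 − 28 = 97
  F = 29 − 36 = -7
  B = 36
  L = 183 + 6·97 + 3·(-7) + 6·36 = 960
Comparing — Policy A: L=1317, Policy B: L=1125, Policy C: L=960. Lowest is 960 (Policy C).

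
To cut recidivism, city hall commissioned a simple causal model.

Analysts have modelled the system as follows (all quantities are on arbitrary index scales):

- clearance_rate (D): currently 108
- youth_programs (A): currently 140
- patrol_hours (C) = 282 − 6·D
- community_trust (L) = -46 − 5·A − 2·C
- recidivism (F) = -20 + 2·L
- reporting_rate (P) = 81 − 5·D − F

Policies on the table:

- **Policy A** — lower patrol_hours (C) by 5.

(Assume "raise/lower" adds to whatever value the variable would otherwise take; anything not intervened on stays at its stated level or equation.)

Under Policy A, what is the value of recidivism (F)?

Policy A (C − 5):
  D = 108
  A = 140
  C = 282 − 6·108 (−5 from intervention) = -371
  L = -46 − 5·140 − 2·(-371) = -4
  F = -20 + 2·(-4) = -28

-28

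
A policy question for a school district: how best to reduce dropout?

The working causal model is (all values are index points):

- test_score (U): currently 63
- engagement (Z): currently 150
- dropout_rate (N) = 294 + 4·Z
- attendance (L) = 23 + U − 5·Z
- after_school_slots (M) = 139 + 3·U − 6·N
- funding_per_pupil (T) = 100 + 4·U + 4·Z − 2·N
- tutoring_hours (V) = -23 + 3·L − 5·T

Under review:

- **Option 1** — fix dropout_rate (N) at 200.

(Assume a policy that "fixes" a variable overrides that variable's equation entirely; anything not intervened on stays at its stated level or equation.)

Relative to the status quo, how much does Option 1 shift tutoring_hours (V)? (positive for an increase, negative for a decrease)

Baseline:
  U = 63
  Z = 150
  N = 294 + 4·150 = 894
  L = 23 + 63 − 5·150 = -664
  T = 100 + 4·63 + 4·150 − 2·894 = -836
  V = -23 + 3·(-664) − 5·(-836) = 2165
Option 1 (N := 200):
  U = 63
  Z = 150
  N = 200
  L = 23 + 63 − 5·150 = -664
  T = 100 + 4·63 + 4·150 − 2·200 = 552
  V = -23 + 3·(-664) − 5·552 = -4775
Change in V: -4775 − 2165 = -6940

-6940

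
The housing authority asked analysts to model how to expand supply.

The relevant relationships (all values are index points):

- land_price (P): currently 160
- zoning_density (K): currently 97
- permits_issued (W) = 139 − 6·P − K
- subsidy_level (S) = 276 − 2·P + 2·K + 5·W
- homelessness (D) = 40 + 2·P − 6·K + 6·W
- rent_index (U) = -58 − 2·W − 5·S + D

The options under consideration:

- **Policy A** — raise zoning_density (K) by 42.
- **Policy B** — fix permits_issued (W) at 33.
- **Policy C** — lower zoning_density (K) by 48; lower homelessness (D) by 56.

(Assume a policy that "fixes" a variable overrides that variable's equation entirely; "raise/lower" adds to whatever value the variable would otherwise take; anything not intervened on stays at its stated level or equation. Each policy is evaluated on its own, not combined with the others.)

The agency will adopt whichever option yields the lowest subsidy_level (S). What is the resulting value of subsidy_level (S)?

-4566

Policy A (K + 42):
  P = 160
  K = 97 + 42 = 139
  W = 139 − 6·160 − 139 = -960
  S = 276 − 2·160 + 2·139 + 5·(-960) = -4566
Policy B (W := 33):
  P = 160
  K = 97
  W = 33
  S = 276 − 2·160 + 2·97 + 5·33 = 315
Policy C (K − 48, D − 56):
  P = 160
  K = 97 − 48 = 49
  W = 139 − 6·160 − 49 = -870
  S = 276 − 2·160 + 2·49 + 5·(-870) = -4296
Comparing — Policy A: S=-4566, Policy B: S=315, Policy C: S=-4296. Lowest is -4566 (Policy A).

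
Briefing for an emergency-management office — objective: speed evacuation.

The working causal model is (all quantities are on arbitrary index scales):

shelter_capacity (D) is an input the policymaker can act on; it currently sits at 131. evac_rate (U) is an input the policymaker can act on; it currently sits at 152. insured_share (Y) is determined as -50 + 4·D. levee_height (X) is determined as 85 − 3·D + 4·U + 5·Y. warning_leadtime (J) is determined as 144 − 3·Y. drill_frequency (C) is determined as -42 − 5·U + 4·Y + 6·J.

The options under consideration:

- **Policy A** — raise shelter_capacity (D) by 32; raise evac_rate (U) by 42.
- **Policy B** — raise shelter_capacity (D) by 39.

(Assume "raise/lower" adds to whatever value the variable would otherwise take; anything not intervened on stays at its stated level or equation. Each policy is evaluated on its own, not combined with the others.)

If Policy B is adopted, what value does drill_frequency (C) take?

-8758

Policy B (D + 39):
  D = 131 + 39 = 170
  U = 152
  Y = -50 + 4·170 = 630
  J = 144 − 3·630 = -1746
  C = -42 − 5·152 + 4·630 + 6·(-1746) = -8758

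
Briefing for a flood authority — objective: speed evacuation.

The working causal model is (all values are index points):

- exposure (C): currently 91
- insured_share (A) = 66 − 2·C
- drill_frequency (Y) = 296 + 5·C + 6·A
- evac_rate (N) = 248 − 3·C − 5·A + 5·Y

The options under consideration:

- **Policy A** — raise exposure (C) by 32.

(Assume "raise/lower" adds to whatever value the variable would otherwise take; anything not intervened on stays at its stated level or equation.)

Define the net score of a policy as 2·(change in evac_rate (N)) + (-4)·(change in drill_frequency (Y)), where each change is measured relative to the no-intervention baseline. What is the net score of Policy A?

Baseline:
  C = 91
  A = 66 − 2·91 = -116
  Y = 296 + 5·91 + 6·(-116) = 55
  N = 248 − 3·91 − 5·(-116) + 5·55 = 830
Policy A (C + 32):
  C = 91 + 32 = 123
  A = 66 − 2·123 = -180
  Y = 296 + 5·123 + 6·(-180) = -169
  N = 248 − 3·123 − 5·(-180) + 5·(-169) = -66
ΔN = -66 − 830 = -896; ΔY = -169 − 55 = -224
Score = 2·(-896) + (-4)·(-224) = -896

-896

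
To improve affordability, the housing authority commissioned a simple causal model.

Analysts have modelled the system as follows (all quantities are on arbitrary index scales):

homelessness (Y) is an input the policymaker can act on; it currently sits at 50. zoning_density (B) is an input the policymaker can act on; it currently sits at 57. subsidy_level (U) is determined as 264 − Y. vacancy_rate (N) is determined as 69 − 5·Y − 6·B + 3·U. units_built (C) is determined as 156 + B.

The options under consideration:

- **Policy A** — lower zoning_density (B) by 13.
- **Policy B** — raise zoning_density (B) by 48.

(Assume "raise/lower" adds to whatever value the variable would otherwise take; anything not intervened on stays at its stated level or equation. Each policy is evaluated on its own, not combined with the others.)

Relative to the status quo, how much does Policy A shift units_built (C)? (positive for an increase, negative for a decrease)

Baseline:
  B = 57
  C = 156 + 57 = 213
Policy A (B − 13):
  B = 57 − 13 = 44
  C = 156 + 44 = 200
Change in C: 200 − 213 = -13

-13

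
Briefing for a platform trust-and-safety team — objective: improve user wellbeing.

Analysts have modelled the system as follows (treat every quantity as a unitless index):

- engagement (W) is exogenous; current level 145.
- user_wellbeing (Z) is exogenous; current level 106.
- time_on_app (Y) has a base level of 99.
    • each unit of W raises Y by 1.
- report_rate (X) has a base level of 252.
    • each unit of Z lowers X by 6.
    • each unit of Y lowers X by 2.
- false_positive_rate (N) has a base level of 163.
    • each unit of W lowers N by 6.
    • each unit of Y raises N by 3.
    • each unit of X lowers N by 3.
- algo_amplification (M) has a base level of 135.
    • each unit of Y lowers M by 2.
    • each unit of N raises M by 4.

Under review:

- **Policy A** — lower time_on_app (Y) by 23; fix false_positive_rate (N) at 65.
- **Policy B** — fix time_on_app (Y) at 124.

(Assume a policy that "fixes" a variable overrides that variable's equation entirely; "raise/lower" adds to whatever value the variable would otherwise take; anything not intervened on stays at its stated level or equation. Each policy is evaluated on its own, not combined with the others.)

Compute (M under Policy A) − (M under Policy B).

Policy A (Y − 23, N := 65):
  W = 145
  Z = 106
  Y = 99 + 145 (−23 from intervention) = 221
  X = 252 − 6·106 − 2·221 = -826
  N = 65
  M = 135 − 2·221 + 4·65 = -47
Policy B (Y := 124):
  W = 145
  Z = 106
  Y = 124
  X = 252 − 6·106 − 2·124 = -632
  N = 163 − 6·145 + 3·124 − 3·(-632) = 1561
  M = 135 − 2·124 + 4·1561 = 6131
M: -47 − 6131 = -6178

-6178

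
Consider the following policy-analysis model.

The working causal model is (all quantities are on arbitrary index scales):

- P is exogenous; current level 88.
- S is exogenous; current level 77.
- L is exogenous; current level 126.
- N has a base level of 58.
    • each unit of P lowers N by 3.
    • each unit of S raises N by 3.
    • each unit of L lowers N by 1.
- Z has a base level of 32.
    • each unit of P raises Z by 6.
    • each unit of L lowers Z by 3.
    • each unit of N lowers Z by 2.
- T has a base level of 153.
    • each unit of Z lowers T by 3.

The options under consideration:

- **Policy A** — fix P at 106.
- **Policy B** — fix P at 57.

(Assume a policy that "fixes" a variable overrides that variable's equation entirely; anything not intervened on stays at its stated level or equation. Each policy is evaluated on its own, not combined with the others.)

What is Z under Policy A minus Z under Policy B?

588

Policy A (P := 106):
  P = 106
  S = 77
  L = 126
  N = 58 − 3·106 + 3·77 − 126 = -155
  Z = 32 + 6·106 − 3·126 − 2·(-155) = 600
Policy B (P := 57):
  P = 57
  S = 77
  L = 126
  N = 58 − 3·57 + 3·77 − 126 = -8
  Z = 32 + 6·57 − 3·126 − 2·(-8) = 12
Z: 600 − 12 = 588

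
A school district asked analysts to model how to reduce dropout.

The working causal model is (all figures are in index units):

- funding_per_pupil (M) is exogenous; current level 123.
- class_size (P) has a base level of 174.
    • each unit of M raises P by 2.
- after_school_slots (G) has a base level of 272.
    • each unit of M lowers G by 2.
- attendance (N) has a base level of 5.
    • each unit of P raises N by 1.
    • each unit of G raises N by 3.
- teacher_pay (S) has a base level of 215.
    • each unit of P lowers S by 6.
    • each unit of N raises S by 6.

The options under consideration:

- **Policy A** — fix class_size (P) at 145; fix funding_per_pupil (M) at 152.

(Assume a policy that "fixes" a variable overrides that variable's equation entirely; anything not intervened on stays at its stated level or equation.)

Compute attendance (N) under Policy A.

54

Policy A (P := 145, M := 152):
  M = 152
  P = 145
  G = 272 − 2·152 = -32
  N = 5 + 145 + 3·(-32) = 54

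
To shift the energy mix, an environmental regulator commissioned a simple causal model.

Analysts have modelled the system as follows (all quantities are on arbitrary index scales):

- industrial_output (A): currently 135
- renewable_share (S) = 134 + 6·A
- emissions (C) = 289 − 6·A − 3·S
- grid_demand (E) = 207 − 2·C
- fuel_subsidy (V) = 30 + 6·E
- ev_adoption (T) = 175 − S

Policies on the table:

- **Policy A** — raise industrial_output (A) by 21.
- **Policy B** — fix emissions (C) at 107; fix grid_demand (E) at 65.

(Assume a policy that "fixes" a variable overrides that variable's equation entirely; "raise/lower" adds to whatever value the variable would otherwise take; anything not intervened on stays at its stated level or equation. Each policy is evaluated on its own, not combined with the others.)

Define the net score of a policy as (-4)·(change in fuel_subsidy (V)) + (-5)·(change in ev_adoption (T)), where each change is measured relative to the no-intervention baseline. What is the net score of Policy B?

Baseline:
  A = 135
  S = 134 + 6·135 = 944
  C = 289 − 6·135 − 3·944 = -3353
  E = 207 − 2·(-3353) = 6913
  V = 30 + 6·6913 = 41508
  T = 175 − 944 = -769
Policy B (C := 107, E := 65):
  A = 135
  S = 134 + 6·135 = 944
  C = 107
  E = 65
  V = 30 + 6·65 = 420
  T = 175 − 944 = -769
ΔV = 420 − 41508 = -41088; ΔT = -769 − (-769) = 0
Score = (-4)·(-41088) + (-5)·0 = 164352

164352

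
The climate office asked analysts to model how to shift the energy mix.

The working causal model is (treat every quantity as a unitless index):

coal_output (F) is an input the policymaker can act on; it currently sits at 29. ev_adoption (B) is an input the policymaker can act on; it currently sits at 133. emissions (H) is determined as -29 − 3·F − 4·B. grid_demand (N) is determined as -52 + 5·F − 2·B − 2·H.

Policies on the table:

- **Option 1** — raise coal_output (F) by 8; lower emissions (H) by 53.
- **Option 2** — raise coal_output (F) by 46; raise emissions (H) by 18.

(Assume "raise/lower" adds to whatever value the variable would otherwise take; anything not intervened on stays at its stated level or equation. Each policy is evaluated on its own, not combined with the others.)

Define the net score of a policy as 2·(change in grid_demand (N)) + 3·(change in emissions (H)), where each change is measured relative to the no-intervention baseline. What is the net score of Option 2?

580

Baseline:
  F = 29
  B = 133
  H = -29 − 3·29 − 4·133 = -648
  N = -52 + 5·29 − 2·133 − 2·(-648) = 1123
Option 2 (F + 46, H + 18):
  F = 29 + 46 = 75
  B = 133
  H = -29 − 3·75 − 4·133 (+18 from intervention) = -768
  N = -52 + 5·75 − 2·133 − 2·(-768) = 1593
ΔN = 1593 − 1123 = 470; ΔH = -768 − (-648) = -120
Score = 2·470 + 3·(-120) = 580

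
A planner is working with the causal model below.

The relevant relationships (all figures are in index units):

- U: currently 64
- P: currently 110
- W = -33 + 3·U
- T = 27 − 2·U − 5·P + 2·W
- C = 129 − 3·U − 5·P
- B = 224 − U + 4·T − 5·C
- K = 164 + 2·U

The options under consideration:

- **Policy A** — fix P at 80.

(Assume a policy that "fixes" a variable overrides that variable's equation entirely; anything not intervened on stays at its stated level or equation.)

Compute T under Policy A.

-183

Policy A (P := 80):
  U = 64
  P = 80
  W = -33 + 3·64 = 159
  T = 27 − 2·64 − 5·80 + 2·159 = -183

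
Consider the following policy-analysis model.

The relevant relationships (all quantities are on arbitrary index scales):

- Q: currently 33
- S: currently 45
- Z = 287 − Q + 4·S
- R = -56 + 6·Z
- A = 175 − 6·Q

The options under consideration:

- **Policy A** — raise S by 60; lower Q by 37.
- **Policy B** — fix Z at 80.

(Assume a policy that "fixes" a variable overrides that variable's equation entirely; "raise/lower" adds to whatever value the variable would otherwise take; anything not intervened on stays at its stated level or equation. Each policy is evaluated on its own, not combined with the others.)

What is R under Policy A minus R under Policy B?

Policy A (S + 60, Q − 37):
  Q = 33 − 37 = -4
  S = 45 + 60 = 105
  Z = 287 − (-4) + 4·105 = 711
  R = -56 + 6·711 = 4210
Policy B (Z := 80):
  Q = 33
  S = 45
  Z = 80
  R = -56 + 6·80 = 424
R: 4210 − 424 = 3786

3786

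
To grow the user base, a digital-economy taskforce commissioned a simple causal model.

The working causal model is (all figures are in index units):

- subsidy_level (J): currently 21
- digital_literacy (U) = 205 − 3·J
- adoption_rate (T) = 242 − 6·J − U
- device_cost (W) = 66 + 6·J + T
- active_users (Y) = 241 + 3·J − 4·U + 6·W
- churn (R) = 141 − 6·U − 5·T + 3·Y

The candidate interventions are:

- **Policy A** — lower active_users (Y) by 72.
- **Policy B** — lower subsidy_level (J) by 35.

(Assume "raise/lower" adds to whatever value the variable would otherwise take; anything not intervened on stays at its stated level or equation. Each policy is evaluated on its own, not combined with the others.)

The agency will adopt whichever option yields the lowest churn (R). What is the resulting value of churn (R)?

Policy A (Y − 72):
  J = 21
  U = 205 − 3·21 = 142
  T = 242 − 6·21 − 142 = -26
  W = 66 + 6·21 + (-26) = 166
  Y = 241 + 3·21 − 4·142 + 6·166 (−72 from intervention) = 660
  R = 141 − 6·142 − 5·(-26) + 3·660 = 1399
Policy B (J − 35):
  J = 21 − 35 = -14
  U = 205 − 3·(-14) = 247
  T = 242 − 6·(-14) − 247 = 79
  W = 66 + 6·(-14) + 79 = 61
  Y = 241 + 3·(-14) − 4·247 + 6·61 = -423
  R = 141 − 6·247 − 5·79 + 3·(-423) = -3005
Comparing — Policy A: R=1399, Policy B: R=-3005. Lowest is -3005 (Policy B).

-3005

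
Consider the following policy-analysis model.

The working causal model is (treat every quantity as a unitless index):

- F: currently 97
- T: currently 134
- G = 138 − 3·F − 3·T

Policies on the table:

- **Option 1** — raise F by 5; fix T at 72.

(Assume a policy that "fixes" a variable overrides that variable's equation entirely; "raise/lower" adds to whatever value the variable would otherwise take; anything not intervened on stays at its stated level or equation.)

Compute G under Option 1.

Option 1 (F + 5, T := 72):
  F = 97 + 5 = 102
  T = 72
  G = 138 − 3·102 − 3·72 = -384

-384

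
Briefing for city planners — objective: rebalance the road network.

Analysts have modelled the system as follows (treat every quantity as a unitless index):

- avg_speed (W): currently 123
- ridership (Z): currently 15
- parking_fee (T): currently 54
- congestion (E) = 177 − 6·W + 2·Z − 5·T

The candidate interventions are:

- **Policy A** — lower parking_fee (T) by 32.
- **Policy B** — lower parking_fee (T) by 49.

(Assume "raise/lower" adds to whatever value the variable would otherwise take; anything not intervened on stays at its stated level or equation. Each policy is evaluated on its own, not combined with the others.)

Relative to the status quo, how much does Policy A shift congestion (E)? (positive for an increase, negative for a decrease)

Baseline:
  W = 123
  Z = 15
  T = 54
  E = 177 − 6·123 + 2·15 − 5·54 = -801
Policy A (T − 32):
  W = 123
  Z = 15
  T = 54 − 32 = 22
  E = 177 − 6·123 + 2·15 − 5·22 = -641
Change in E: -641 − (-801) = 160

160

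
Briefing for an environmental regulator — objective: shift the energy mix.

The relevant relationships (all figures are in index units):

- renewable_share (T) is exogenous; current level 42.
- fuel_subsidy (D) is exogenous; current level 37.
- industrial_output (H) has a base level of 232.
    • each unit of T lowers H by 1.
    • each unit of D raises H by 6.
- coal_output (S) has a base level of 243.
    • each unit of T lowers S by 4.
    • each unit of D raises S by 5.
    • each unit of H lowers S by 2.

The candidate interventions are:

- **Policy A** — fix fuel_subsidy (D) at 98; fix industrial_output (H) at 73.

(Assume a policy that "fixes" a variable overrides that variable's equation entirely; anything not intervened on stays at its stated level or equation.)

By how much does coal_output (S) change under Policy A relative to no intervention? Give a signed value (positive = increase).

983

Baseline:
  T = 42
  D = 37
  H = 232 − 42 + 6·37 = 412
  S = 243 − 4·42 + 5·37 − 2·412 = -564
Policy A (D := 98, H := 73):
  T = 42
  D = 98
  H = 73
  S = 243 − 4·42 + 5·98 − 2·73 = 419
Change in S: 419 − (-564) = 983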